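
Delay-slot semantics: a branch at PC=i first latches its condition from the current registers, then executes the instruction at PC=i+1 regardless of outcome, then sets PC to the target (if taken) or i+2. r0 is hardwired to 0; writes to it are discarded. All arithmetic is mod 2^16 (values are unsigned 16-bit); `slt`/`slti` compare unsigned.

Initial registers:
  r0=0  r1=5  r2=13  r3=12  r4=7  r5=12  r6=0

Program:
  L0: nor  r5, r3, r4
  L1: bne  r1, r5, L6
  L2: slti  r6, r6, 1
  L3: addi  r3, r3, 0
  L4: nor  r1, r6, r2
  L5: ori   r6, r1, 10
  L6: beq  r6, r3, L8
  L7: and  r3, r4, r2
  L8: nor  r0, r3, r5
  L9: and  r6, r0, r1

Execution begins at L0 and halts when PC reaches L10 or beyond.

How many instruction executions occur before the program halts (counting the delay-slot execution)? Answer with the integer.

7

[0] nor  r5, r3, r4  →  {r0:0, r1:5, r2:13, r3:12, r4:7, r5:65520, r6:0}
[1] bne  r1, r5, L6  →  {r0:0, r1:5, r2:13, r3:12, r4:7, r5:65520, r6:0}  ⟨branch taken⟩
[2] slti  r6, r6, 1  →  {r0:0, r1:5, r2:13, r3:12, r4:7, r5:65520, r6:1}
[6] beq  r6, r3, L8  →  {r0:0, r1:5, r2:13, r3:12, r4:7, r5:65520, r6:1}  ⟨branch fallthrough⟩
[7] and  r3, r4, r2  →  {r0:0, r1:5, r2:13, r3:5, r4:7, r5:65520, r6:1}
[8] nor  r0, r3, r5  →  {r0:0, r1:5, r2:13, r3:5, r4:7, r5:65520, r6:1}
[9] and  r6, r0, r1  →  {r0:0, r1:5, r2:13, r3:5, r4:7, r5:65520, r6:0}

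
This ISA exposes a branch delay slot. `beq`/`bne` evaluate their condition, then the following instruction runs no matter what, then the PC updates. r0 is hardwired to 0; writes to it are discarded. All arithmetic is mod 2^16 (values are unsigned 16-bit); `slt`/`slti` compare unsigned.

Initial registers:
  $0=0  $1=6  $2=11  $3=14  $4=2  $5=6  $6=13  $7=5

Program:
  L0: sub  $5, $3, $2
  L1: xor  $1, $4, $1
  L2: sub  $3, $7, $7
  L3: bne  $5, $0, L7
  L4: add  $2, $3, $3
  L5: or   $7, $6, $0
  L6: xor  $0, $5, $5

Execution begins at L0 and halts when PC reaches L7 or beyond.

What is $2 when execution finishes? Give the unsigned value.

[0] sub  $5, $3, $2  →  {$0:0, $1:6, $2:11, $3:14, $4:2, $5:3, $6:13, $7:5}
[1] xor  $1, $4, $1  →  {$0:0, $1:4, $2:11, $3:14, $4:2, $5:3, $6:13, $7:5}
[2] sub  $3, $7, $7  →  {$0:0, $1:4, $2:11, $3:0, $4:2, $5:3, $6:13, $7:5}
[3] bne  $5, $0, L7  →  {$0:0, $1:4, $2:11, $3:0, $4:2, $5:3, $6:13, $7:5}  ⟨branch taken⟩
[4] add  $2, $3, $3  →  {$0:0, $1:4, $2:0, $3:0, $4:2, $5:3, $6:13, $7:5}

0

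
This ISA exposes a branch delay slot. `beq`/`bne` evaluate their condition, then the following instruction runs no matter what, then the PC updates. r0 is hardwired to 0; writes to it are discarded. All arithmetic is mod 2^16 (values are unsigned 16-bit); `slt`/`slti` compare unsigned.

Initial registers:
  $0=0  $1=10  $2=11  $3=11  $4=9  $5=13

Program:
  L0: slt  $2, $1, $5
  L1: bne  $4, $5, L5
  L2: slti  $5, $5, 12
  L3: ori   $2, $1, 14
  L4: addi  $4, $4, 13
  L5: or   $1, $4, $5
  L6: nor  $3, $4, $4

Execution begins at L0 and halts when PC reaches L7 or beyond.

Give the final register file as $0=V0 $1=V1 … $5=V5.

#0 slt  $2, $1, $5 ; 0/10/1/11/9/13
#1 bne  $4, $5, L5 ; 0/10/1/11/9/13 ; →target
#2 slti  $5, $5, 12 ; 0/10/1/11/9/0
#5 or   $1, $4, $5 ; 0/9/1/11/9/0
#6 nor  $3, $4, $4 ; 0/9/1/65526/9/0

$0=0 $1=9 $2=1 $3=65526 $4=9 $5=0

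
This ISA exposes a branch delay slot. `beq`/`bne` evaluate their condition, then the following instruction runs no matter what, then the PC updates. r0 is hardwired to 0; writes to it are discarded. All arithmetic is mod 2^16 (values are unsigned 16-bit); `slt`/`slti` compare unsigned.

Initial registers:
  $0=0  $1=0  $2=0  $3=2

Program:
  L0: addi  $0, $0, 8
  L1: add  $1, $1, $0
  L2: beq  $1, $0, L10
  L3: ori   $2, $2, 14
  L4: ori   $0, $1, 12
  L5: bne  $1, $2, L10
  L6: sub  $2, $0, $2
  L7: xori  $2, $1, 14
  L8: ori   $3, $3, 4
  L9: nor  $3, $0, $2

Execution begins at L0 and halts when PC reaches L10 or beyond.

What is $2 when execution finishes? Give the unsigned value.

14

[0] addi  $0, $0, 8  →  {$0:0, $1:0, $2:0, $3:2}
[1] add  $1, $1, $0  →  {$0:0, $1:0, $2:0, $3:2}
[2] beq  $1, $0, L10  →  {$0:0, $1:0, $2:0, $3:2}  ⟨branch taken⟩
[3] ori   $2, $2, 14  →  {$0:0, $1:0, $2:14, $3:2}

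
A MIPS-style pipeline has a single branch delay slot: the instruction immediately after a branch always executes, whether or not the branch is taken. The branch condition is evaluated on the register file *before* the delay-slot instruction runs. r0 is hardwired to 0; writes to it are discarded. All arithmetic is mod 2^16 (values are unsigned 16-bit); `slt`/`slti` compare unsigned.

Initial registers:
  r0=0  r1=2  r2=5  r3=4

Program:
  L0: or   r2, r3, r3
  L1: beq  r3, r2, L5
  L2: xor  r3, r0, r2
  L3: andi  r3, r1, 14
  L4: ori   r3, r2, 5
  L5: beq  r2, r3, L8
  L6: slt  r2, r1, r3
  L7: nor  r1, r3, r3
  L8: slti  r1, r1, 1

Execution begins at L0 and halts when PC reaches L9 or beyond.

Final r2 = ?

  step pc=0: or   r2, r3, r3  regs=(0,2,4,4)
  step pc=1: beq  r3, r2, L5  cond=T  regs=(0,2,4,4)
  step pc=2: xor  r3, r0, r2  regs=(0,2,4,4)
  step pc=5: beq  r2, r3, L8  cond=T  regs=(0,2,4,4)
  step pc=6: slt  r2, r1, r3  regs=(0,2,1,4)
  step pc=8: slti  r1, r1, 1  regs=(0,0,1,4)

1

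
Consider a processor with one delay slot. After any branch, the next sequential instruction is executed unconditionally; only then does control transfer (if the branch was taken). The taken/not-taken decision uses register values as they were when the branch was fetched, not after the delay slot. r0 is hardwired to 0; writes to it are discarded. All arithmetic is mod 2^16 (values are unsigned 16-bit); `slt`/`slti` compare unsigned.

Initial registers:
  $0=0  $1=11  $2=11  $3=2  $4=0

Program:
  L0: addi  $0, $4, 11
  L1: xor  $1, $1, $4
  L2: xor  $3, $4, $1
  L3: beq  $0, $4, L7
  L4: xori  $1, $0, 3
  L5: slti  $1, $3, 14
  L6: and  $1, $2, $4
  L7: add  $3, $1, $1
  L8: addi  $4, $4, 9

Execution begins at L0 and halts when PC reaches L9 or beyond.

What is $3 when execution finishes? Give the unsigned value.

[0] addi  $0, $4, 11  →  {$0:0, $1:11, $2:11, $3:2, $4:0}
[1] xor  $1, $1, $4  →  {$0:0, $1:11, $2:11, $3:2, $4:0}
[2] xor  $3, $4, $1  →  {$0:0, $1:11, $2:11, $3:11, $4:0}
[3] beq  $0, $4, L7  →  {$0:0, $1:11, $2:11, $3:11, $4:0}  ⟨branch taken⟩
[4] xori  $1, $0, 3  →  {$0:0, $1:3, $2:11, $3:11, $4:0}
[7] add  $3, $1, $1  →  {$0:0, $1:3, $2:11, $3:6, $4:0}
[8] addi  $4, $4, 9  →  {$0:0, $1:3, $2:11, $3:6, $4:9}

6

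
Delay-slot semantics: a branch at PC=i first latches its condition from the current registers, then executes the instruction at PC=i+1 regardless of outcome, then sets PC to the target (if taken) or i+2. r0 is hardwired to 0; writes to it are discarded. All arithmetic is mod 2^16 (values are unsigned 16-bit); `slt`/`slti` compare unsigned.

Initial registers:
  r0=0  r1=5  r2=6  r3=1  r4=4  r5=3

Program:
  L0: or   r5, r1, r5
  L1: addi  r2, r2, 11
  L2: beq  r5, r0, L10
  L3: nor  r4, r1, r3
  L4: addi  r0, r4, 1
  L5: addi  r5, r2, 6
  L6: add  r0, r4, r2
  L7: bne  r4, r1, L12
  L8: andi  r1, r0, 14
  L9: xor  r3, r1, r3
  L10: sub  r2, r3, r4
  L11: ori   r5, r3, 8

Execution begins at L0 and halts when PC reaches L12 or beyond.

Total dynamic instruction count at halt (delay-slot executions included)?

9

  step pc=0: or   r5, r1, r5  regs=(0,5,6,1,4,7)
  step pc=1: addi  r2, r2, 11  regs=(0,5,17,1,4,7)
  step pc=2: beq  r5, r0, L10  cond=F  regs=(0,5,17,1,4,7)
  step pc=3: nor  r4, r1, r3  regs=(0,5,17,1,65530,7)
  step pc=4: addi  r0, r4, 1  regs=(0,5,17,1,65530,7)
  step pc=5: addi  r5, r2, 6  regs=(0,5,17,1,65530,23)
  step pc=6: add  r0, r4, r2  regs=(0,5,17,1,65530,23)
  step pc=7: bne  r4, r1, L12  cond=T  regs=(0,5,17,1,65530,23)
  step pc=8: andi  r1, r0, 14  regs=(0,0,17,1,65530,23)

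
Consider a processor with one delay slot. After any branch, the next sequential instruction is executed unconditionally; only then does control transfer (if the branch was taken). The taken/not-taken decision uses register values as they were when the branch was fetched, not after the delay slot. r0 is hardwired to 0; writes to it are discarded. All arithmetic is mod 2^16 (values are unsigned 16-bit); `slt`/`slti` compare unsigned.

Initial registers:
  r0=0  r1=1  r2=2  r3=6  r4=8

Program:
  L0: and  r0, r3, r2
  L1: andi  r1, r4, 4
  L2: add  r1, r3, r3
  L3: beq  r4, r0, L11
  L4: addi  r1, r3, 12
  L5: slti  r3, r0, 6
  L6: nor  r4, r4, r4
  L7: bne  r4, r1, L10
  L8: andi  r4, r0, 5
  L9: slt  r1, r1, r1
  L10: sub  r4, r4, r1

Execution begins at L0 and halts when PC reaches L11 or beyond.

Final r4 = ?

65518

PC=0  and  r0, r3, r2        | r0=0 r1=1 r2=2 r3=6 r4=8
PC=1  andi  r1, r4, 4        | r0=0 r1=0 r2=2 r3=6 r4=8
PC=2  add  r1, r3, r3        | r0=0 r1=12 r2=2 r3=6 r4=8
PC=3  beq  r4, r0, L11       | r0=0 r1=12 r2=2 r3=6 r4=8  [not taken]
PC=4  addi  r1, r3, 12       | r0=0 r1=18 r2=2 r3=6 r4=8
PC=5  slti  r3, r0, 6        | r0=0 r1=18 r2=2 r3=1 r4=8
PC=6  nor  r4, r4, r4        | r0=0 r1=18 r2=2 r3=1 r4=65527
PC=7  bne  r4, r1, L10       | r0=0 r1=18 r2=2 r3=1 r4=65527  [TAKEN]
PC=8  andi  r4, r0, 5        | r0=0 r1=18 r2=2 r3=1 r4=0
PC=10 sub  r4, r4, r1        | r0=0 r1=18 r2=2 r3=1 r4=65518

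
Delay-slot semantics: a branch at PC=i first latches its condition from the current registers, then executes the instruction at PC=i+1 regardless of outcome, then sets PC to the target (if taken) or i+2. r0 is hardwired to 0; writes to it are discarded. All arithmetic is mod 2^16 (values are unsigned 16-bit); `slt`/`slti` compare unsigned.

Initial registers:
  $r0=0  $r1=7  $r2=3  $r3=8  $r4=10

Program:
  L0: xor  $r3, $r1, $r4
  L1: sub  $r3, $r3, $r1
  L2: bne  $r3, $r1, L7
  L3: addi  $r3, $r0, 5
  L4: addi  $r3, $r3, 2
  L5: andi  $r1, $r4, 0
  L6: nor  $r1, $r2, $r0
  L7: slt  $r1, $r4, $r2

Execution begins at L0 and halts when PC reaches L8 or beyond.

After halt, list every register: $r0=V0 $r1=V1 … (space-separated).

PC=0  xor  $r3, $r1, $r4     | $r0=0 $r1=7 $r2=3 $r3=13 $r4=10
PC=1  sub  $r3, $r3, $r1     | $r0=0 $r1=7 $r2=3 $r3=6 $r4=10
PC=2  bne  $r3, $r1, L7      | $r0=0 $r1=7 $r2=3 $r3=6 $r4=10  [TAKEN]
PC=3  addi  $r3, $r0, 5      | $r0=0 $r1=7 $r2=3 $r3=5 $r4=10
PC=7  slt  $r1, $r4, $r2     | $r0=0 $r1=0 $r2=3 $r3=5 $r4=10

$r0=0 $r1=0 $r2=3 $r3=5 $r4=10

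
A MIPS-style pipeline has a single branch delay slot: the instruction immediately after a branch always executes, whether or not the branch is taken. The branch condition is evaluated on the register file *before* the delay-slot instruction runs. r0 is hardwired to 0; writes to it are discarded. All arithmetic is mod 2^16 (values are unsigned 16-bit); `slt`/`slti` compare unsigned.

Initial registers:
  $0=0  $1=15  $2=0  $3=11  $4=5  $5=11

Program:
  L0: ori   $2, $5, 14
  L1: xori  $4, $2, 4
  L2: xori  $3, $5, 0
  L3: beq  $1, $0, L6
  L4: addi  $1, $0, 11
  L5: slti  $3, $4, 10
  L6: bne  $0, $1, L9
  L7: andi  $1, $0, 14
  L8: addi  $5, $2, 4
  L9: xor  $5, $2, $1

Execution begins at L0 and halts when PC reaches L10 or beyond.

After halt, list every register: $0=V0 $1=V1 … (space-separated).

[0] ori   $2, $5, 14  →  {$0:0, $1:15, $2:15, $3:11, $4:5, $5:11}
[1] xori  $4, $2, 4  →  {$0:0, $1:15, $2:15, $3:11, $4:11, $5:11}
[2] xori  $3, $5, 0  →  {$0:0, $1:15, $2:15, $3:11, $4:11, $5:11}
[3] beq  $1, $0, L6  →  {$0:0, $1:15, $2:15, $3:11, $4:11, $5:11}  ⟨branch fallthrough⟩
[4] addi  $1, $0, 11  →  {$0:0, $1:11, $2:15, $3:11, $4:11, $5:11}
[5] slti  $3, $4, 10  →  {$0:0, $1:11, $2:15, $3:0, $4:11, $5:11}
[6] bne  $0, $1, L9  →  {$0:0, $1:11, $2:15, $3:0, $4:11, $5:11}  ⟨branch taken⟩
[7] andi  $1, $0, 14  →  {$0:0, $1:0, $2:15, $3:0, $4:11, $5:11}
[9] xor  $5, $2, $1  →  {$0:0, $1:0, $2:15, $3:0, $4:11, $5:15}

$0=0 $1=0 $2=15 $3=0 $4=11 $5=15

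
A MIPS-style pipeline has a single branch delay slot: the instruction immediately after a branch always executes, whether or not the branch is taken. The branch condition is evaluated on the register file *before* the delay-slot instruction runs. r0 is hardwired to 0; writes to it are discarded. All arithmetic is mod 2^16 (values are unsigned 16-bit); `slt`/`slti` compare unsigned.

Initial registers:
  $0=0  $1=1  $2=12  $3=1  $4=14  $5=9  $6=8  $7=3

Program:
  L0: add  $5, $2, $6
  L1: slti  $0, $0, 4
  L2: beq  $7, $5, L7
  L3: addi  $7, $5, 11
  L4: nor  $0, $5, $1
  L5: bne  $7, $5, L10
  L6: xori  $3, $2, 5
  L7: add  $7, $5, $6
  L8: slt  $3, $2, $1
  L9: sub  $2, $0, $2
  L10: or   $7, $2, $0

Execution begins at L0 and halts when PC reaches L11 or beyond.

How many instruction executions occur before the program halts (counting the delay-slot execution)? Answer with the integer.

8

  step pc=0: add  $5, $2, $6  regs=(0,1,12,1,14,20,8,3)
  step pc=1: slti  $0, $0, 4  regs=(0,1,12,1,14,20,8,3)
  step pc=2: beq  $7, $5, L7  cond=F  regs=(0,1,12,1,14,20,8,3)
  step pc=3: addi  $7, $5, 11  regs=(0,1,12,1,14,20,8,31)
  step pc=4: nor  $0, $5, $1  regs=(0,1,12,1,14,20,8,31)
  step pc=5: bne  $7, $5, L10  cond=T  regs=(0,1,12,1,14,20,8,31)
  step pc=6: xori  $3, $2, 5  regs=(0,1,12,9,14,20,8,31)
  step pc=10: or   $7, $2, $0  regs=(0,1,12,9,14,20,8,12)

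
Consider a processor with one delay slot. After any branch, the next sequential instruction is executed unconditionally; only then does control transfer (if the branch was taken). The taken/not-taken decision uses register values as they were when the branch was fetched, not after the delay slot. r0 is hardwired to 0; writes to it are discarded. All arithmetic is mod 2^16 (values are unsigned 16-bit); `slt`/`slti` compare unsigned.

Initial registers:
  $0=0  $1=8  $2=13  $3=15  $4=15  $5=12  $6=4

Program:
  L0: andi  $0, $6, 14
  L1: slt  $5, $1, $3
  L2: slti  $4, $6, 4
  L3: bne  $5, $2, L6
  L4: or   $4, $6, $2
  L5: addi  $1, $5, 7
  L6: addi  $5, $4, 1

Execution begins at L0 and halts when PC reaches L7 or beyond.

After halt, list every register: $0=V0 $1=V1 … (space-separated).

$0=0 $1=8 $2=13 $3=15 $4=13 $5=14 $6=4

[0] andi  $0, $6, 14  →  {$0:0, $1:8, $2:13, $3:15, $4:15, $5:12, $6:4}
[1] slt  $5, $1, $3  →  {$0:0, $1:8, $2:13, $3:15, $4:15, $5:1, $6:4}
[2] slti  $4, $6, 4  →  {$0:0, $1:8, $2:13, $3:15, $4:0, $5:1, $6:4}
[3] bne  $5, $2, L6  →  {$0:0, $1:8, $2:13, $3:15, $4:0, $5:1, $6:4}  ⟨branch taken⟩
[4] or   $4, $6, $2  →  {$0:0, $1:8, $2:13, $3:15, $4:13, $5:1, $6:4}
[6] addi  $5, $4, 1  →  {$0:0, $1:8, $2:13, $3:15, $4:13, $5:14, $6:4}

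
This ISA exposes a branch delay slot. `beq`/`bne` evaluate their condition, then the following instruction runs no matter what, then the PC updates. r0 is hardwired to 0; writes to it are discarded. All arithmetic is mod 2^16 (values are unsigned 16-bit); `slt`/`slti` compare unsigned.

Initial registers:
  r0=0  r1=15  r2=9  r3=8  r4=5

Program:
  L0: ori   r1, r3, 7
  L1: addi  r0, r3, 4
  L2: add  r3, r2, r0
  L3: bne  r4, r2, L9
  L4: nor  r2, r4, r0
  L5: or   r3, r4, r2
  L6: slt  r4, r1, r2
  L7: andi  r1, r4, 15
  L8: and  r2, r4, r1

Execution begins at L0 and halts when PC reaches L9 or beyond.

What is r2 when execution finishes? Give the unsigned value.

65530

[0] ori   r1, r3, 7  →  {r0:0, r1:15, r2:9, r3:8, r4:5}
[1] addi  r0, r3, 4  →  {r0:0, r1:15, r2:9, r3:8, r4:5}
[2] add  r3, r2, r0  →  {r0:0, r1:15, r2:9, r3:9, r4:5}
[3] bne  r4, r2, L9  →  {r0:0, r1:15, r2:9, r3:9, r4:5}  ⟨branch taken⟩
[4] nor  r2, r4, r0  →  {r0:0, r1:15, r2:65530, r3:9, r4:5}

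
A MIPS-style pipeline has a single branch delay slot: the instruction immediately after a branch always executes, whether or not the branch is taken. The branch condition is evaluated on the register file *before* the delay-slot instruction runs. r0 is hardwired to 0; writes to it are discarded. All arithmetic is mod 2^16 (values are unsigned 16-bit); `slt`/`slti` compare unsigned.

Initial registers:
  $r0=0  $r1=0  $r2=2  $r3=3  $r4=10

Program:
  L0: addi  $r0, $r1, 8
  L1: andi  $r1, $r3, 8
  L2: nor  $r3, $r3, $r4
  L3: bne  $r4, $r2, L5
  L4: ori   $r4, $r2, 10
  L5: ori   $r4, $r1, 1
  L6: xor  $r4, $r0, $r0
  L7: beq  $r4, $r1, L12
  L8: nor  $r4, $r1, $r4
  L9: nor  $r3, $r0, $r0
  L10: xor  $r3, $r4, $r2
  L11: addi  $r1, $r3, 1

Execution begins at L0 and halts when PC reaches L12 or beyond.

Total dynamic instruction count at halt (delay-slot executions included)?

9

PC=0  addi  $r0, $r1, 8      | $r0=0 $r1=0 $r2=2 $r3=3 $r4=10
PC=1  andi  $r1, $r3, 8      | $r0=0 $r1=0 $r2=2 $r3=3 $r4=10
PC=2  nor  $r3, $r3, $r4     | $r0=0 $r1=0 $r2=2 $r3=65524 $r4=10
PC=3  bne  $r4, $r2, L5      | $r0=0 $r1=0 $r2=2 $r3=65524 $r4=10  [TAKEN]
PC=4  ori   $r4, $r2, 10     | $r0=0 $r1=0 $r2=2 $r3=65524 $r4=10
PC=5  ori   $r4, $r1, 1      | $r0=0 $r1=0 $r2=2 $r3=65524 $r4=1
PC=6  xor  $r4, $r0, $r0     | $r0=0 $r1=0 $r2=2 $r3=65524 $r4=0
PC=7  beq  $r4, $r1, L12     | $r0=0 $r1=0 $r2=2 $r3=65524 $r4=0  [TAKEN]
PC=8  nor  $r4, $r1, $r4     | $r0=0 $r1=0 $r2=2 $r3=65524 $r4=65535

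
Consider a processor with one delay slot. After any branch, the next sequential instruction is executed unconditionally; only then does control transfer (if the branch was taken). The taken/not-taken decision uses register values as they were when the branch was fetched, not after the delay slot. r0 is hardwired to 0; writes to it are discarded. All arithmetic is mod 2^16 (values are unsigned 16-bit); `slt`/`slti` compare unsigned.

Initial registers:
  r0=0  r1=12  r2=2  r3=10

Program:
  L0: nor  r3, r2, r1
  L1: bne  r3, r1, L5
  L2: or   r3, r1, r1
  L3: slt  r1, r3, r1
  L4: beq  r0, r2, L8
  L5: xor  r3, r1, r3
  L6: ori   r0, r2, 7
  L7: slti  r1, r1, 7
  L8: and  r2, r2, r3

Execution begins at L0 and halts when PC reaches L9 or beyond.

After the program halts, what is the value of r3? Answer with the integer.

PC=0  nor  r3, r2, r1        | r0=0 r1=12 r2=2 r3=65521
PC=1  bne  r3, r1, L5        | r0=0 r1=12 r2=2 r3=65521  [TAKEN]
PC=2  or   r3, r1, r1        | r0=0 r1=12 r2=2 r3=12
PC=5  xor  r3, r1, r3        | r0=0 r1=12 r2=2 r3=0
PC=6  ori   r0, r2, 7        | r0=0 r1=12 r2=2 r3=0
PC=7  slti  r1, r1, 7        | r0=0 r1=0 r2=2 r3=0
PC=8  and  r2, r2, r3        | r0=0 r1=0 r2=0 r3=0

0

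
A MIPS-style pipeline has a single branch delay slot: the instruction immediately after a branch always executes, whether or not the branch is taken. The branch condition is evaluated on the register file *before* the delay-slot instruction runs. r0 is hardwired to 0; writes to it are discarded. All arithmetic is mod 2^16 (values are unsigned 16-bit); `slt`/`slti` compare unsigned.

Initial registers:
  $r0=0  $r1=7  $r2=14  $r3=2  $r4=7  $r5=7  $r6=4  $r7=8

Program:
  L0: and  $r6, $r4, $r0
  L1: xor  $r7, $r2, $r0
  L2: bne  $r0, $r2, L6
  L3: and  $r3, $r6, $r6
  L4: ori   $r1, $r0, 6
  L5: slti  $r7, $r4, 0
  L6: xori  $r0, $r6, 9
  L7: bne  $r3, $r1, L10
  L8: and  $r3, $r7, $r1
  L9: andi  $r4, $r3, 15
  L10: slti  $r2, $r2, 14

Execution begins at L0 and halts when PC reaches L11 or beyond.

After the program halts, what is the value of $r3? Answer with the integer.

  step pc=0: and  $r6, $r4, $r0  regs=(0,7,14,2,7,7,0,8)
  step pc=1: xor  $r7, $r2, $r0  regs=(0,7,14,2,7,7,0,14)
  step pc=2: bne  $r0, $r2, L6  cond=T  regs=(0,7,14,2,7,7,0,14)
  step pc=3: and  $r3, $r6, $r6  regs=(0,7,14,0,7,7,0,14)
  step pc=6: xori  $r0, $r6, 9  regs=(0,7,14,0,7,7,0,14)
  step pc=7: bne  $r3, $r1, L10  cond=T  regs=(0,7,14,0,7,7,0,14)
  step pc=8: and  $r3, $r7, $r1  regs=(0,7,14,6,7,7,0,14)
  step pc=10: slti  $r2, $r2, 14  regs=(0,7,0,6,7,7,0,14)

6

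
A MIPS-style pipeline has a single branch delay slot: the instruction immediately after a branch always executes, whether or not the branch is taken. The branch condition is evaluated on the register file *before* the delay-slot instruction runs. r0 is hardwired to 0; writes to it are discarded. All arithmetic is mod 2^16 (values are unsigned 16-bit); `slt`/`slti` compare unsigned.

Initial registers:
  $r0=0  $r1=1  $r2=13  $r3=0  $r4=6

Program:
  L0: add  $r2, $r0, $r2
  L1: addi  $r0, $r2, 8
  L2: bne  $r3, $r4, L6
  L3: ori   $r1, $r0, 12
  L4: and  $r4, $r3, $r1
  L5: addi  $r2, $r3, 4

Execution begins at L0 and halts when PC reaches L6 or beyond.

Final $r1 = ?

PC=0  add  $r2, $r0, $r2     | $r0=0 $r1=1 $r2=13 $r3=0 $r4=6
PC=1  addi  $r0, $r2, 8      | $r0=0 $r1=1 $r2=13 $r3=0 $r4=6
PC=2  bne  $r3, $r4, L6      | $r0=0 $r1=1 $r2=13 $r3=0 $r4=6  [TAKEN]
PC=3  ori   $r1, $r0, 12     | $r0=0 $r1=12 $r2=13 $r3=0 $r4=6

12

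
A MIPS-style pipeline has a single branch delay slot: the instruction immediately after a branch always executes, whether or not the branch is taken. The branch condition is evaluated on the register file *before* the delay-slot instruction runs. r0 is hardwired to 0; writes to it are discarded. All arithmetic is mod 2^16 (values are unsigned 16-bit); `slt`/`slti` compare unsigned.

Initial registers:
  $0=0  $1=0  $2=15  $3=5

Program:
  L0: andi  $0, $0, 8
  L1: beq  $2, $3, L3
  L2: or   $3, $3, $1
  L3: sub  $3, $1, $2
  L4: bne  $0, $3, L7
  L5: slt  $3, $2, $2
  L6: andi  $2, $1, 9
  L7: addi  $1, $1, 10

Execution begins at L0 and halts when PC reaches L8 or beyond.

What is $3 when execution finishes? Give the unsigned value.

#0 andi  $0, $0, 8 ; 0/0/15/5
#1 beq  $2, $3, L3 ; 0/0/15/5 ; →fallthru
#2 or   $3, $3, $1 ; 0/0/15/5
#3 sub  $3, $1, $2 ; 0/0/15/65521
#4 bne  $0, $3, L7 ; 0/0/15/65521 ; →target
#5 slt  $3, $2, $2 ; 0/0/15/0
#7 addi  $1, $1, 10 ; 0/10/15/0

0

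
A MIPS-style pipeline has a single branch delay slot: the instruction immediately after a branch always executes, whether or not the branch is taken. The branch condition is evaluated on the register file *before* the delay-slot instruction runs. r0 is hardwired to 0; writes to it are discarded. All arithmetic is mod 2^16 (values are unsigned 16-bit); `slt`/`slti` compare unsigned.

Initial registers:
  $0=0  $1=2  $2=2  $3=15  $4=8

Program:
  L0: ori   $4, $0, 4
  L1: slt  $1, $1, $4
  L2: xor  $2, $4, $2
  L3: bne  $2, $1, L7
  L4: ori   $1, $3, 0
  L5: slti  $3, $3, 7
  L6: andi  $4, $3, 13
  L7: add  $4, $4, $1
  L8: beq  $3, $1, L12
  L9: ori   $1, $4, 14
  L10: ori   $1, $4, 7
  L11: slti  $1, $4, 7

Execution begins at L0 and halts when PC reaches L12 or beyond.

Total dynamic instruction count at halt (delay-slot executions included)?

PC=0  ori   $4, $0, 4        | $0=0 $1=2 $2=2 $3=15 $4=4
PC=1  slt  $1, $1, $4        | $0=0 $1=1 $2=2 $3=15 $4=4
PC=2  xor  $2, $4, $2        | $0=0 $1=1 $2=6 $3=15 $4=4
PC=3  bne  $2, $1, L7        | $0=0 $1=1 $2=6 $3=15 $4=4  [TAKEN]
PC=4  ori   $1, $3, 0        | $0=0 $1=15 $2=6 $3=15 $4=4
PC=7  add  $4, $4, $1        | $0=0 $1=15 $2=6 $3=15 $4=19
PC=8  beq  $3, $1, L12       | $0=0 $1=15 $2=6 $3=15 $4=19  [TAKEN]
PC=9  ori   $1, $4, 14       | $0=0 $1=31 $2=6 $3=15 $4=19

8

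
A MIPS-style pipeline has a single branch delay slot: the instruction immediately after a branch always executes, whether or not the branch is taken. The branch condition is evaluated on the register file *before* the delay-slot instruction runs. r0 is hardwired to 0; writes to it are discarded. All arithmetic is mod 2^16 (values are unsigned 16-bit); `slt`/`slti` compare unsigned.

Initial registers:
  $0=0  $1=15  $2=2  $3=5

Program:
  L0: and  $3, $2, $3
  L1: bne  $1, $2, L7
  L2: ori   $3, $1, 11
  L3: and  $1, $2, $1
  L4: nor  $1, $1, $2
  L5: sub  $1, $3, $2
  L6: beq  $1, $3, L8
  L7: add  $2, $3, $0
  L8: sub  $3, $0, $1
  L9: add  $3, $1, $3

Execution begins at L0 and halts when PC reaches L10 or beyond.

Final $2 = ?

15

PC=0  and  $3, $2, $3        | $0=0 $1=15 $2=2 $3=0
PC=1  bne  $1, $2, L7        | $0=0 $1=15 $2=2 $3=0  [TAKEN]
PC=2  ori   $3, $1, 11       | $0=0 $1=15 $2=2 $3=15
PC=7  add  $2, $3, $0        | $0=0 $1=15 $2=15 $3=15
PC=8  sub  $3, $0, $1        | $0=0 $1=15 $2=15 $3=65521
PC=9  add  $3, $1, $3        | $0=0 $1=15 $2=15 $3=0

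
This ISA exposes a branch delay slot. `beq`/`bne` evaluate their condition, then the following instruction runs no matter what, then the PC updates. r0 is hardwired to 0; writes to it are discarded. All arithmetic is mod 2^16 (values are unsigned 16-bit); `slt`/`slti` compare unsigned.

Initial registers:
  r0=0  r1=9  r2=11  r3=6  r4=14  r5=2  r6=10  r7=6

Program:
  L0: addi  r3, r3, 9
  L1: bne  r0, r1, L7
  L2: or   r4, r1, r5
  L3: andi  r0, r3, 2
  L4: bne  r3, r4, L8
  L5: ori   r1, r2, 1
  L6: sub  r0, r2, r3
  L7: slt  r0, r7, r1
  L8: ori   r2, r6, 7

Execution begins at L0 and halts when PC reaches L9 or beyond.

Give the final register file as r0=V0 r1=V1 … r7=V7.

PC=0  addi  r3, r3, 9        | r0=0 r1=9 r2=11 r3=15 r4=14 r5=2 r6=10 r7=6
PC=1  bne  r0, r1, L7        | r0=0 r1=9 r2=11 r3=15 r4=14 r5=2 r6=10 r7=6  [TAKEN]
PC=2  or   r4, r1, r5        | r0=0 r1=9 r2=11 r3=15 r4=11 r5=2 r6=10 r7=6
PC=7  slt  r0, r7, r1        | r0=0 r1=9 r2=11 r3=15 r4=11 r5=2 r6=10 r7=6
PC=8  ori   r2, r6, 7        | r0=0 r1=9 r2=15 r3=15 r4=11 r5=2 r6=10 r7=6

r0=0 r1=9 r2=15 r3=15 r4=11 r5=2 r6=10 r7=6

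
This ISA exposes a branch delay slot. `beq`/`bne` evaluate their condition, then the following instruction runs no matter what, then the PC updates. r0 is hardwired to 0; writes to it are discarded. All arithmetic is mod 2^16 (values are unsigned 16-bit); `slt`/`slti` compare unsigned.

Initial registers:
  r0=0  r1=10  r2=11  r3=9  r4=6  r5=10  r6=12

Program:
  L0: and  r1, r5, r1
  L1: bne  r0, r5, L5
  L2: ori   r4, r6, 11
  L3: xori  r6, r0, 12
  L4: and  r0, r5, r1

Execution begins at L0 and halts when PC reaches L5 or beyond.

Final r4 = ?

15

  step pc=0: and  r1, r5, r1  regs=(0,10,11,9,6,10,12)
  step pc=1: bne  r0, r5, L5  cond=T  regs=(0,10,11,9,6,10,12)
  step pc=2: ori   r4, r6, 11  regs=(0,10,11,9,15,10,12)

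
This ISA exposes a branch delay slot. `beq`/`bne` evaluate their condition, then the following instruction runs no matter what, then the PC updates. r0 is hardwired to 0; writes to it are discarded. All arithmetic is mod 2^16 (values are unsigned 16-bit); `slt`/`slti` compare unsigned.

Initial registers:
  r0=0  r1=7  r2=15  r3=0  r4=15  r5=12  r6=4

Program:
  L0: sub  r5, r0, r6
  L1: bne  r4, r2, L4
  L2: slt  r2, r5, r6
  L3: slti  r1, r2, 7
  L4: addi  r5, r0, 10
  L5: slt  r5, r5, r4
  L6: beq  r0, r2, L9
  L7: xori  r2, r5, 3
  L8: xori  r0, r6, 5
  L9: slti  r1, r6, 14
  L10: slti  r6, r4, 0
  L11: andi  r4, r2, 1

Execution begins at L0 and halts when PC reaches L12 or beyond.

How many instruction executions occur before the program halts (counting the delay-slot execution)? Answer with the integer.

PC=0  sub  r5, r0, r6        | r0=0 r1=7 r2=15 r3=0 r4=15 r5=65532 r6=4
PC=1  bne  r4, r2, L4        | r0=0 r1=7 r2=15 r3=0 r4=15 r5=65532 r6=4  [not taken]
PC=2  slt  r2, r5, r6        | r0=0 r1=7 r2=0 r3=0 r4=15 r5=65532 r6=4
PC=3  slti  r1, r2, 7        | r0=0 r1=1 r2=0 r3=0 r4=15 r5=65532 r6=4
PC=4  addi  r5, r0, 10       | r0=0 r1=1 r2=0 r3=0 r4=15 r5=10 r6=4
PC=5  slt  r5, r5, r4        | r0=0 r1=1 r2=0 r3=0 r4=15 r5=1 r6=4
PC=6  beq  r0, r2, L9        | r0=0 r1=1 r2=0 r3=0 r4=15 r5=1 r6=4  [TAKEN]
PC=7  xori  r2, r5, 3        | r0=0 r1=1 r2=2 r3=0 r4=15 r5=1 r6=4
PC=9  slti  r1, r6, 14       | r0=0 r1=1 r2=2 r3=0 r4=15 r5=1 r6=4
PC=10 slti  r6, r4, 0        | r0=0 r1=1 r2=2 r3=0 r4=15 r5=1 r6=0
PC=11 andi  r4, r2, 1        | r0=0 r1=1 r2=2 r3=0 r4=0 r5=1 r6=0

11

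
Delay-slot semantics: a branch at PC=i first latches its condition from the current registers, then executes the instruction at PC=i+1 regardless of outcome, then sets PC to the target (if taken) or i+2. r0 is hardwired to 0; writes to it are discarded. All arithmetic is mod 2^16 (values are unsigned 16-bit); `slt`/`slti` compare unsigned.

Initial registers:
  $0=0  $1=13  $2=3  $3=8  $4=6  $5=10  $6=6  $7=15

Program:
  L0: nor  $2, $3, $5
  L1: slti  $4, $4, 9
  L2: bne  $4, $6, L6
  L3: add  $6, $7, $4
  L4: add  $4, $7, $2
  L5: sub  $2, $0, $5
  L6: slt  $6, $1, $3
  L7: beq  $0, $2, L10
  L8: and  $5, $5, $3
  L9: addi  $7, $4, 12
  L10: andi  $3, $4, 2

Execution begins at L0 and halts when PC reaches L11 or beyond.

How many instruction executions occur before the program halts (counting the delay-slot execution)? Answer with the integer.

#0 nor  $2, $3, $5 ; 0/13/65525/8/6/10/6/15
#1 slti  $4, $4, 9 ; 0/13/65525/8/1/10/6/15
#2 bne  $4, $6, L6 ; 0/13/65525/8/1/10/6/15 ; →target
#3 add  $6, $7, $4 ; 0/13/65525/8/1/10/16/15
#6 slt  $6, $1, $3 ; 0/13/65525/8/1/10/0/15
#7 beq  $0, $2, L10 ; 0/13/65525/8/1/10/0/15 ; →fallthru
#8 and  $5, $5, $3 ; 0/13/65525/8/1/8/0/15
#9 addi  $7, $4, 12 ; 0/13/65525/8/1/8/0/13
#10 andi  $3, $4, 2 ; 0/13/65525/0/1/8/0/13

9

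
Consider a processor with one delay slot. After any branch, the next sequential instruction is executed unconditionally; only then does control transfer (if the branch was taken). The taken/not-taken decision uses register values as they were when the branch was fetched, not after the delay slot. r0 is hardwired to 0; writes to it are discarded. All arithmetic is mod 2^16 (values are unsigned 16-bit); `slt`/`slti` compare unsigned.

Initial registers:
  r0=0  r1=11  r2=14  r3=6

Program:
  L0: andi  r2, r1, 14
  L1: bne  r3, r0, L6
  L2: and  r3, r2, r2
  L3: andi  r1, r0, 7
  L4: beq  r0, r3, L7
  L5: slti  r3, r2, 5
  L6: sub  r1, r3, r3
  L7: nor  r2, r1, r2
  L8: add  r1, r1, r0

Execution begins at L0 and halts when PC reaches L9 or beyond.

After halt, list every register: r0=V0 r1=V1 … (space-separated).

#0 andi  r2, r1, 14 ; 0/11/10/6
#1 bne  r3, r0, L6 ; 0/11/10/6 ; →target
#2 and  r3, r2, r2 ; 0/11/10/10
#6 sub  r1, r3, r3 ; 0/0/10/10
#7 nor  r2, r1, r2 ; 0/0/65525/10
#8 add  r1, r1, r0 ; 0/0/65525/10

r0=0 r1=0 r2=65525 r3=10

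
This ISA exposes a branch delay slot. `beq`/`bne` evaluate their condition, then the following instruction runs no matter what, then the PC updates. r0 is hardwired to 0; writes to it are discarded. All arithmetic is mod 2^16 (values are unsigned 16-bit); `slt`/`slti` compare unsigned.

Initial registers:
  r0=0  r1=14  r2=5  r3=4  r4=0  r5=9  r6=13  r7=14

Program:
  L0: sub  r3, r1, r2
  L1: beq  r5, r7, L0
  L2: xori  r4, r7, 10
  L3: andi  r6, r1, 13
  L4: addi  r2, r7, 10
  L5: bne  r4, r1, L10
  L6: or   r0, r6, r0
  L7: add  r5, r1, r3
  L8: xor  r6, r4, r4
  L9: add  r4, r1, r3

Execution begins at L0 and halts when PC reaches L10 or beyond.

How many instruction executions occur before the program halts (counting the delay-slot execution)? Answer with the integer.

#0 sub  r3, r1, r2 ; 0/14/5/9/0/9/13/14
#1 beq  r5, r7, L0 ; 0/14/5/9/0/9/13/14 ; →fallthru
#2 xori  r4, r7, 10 ; 0/14/5/9/4/9/13/14
#3 andi  r6, r1, 13 ; 0/14/5/9/4/9/12/14
#4 addi  r2, r7, 10 ; 0/14/24/9/4/9/12/14
#5 bne  r4, r1, L10 ; 0/14/24/9/4/9/12/14 ; →target
#6 or   r0, r6, r0 ; 0/14/24/9/4/9/12/14

7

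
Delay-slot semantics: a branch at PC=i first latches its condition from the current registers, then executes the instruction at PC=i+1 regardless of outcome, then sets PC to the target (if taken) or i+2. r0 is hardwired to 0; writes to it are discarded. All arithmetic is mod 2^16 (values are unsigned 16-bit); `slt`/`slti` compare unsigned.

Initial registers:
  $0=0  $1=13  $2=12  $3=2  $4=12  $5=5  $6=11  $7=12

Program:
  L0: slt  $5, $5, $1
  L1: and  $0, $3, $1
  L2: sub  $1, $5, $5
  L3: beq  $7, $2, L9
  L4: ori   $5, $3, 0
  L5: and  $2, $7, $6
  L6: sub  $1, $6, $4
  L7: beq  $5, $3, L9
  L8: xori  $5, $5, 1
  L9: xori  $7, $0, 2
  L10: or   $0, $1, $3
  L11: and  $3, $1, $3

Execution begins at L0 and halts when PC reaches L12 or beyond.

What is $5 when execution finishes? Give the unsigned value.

#0 slt  $5, $5, $1 ; 0/13/12/2/12/1/11/12
#1 and  $0, $3, $1 ; 0/13/12/2/12/1/11/12
#2 sub  $1, $5, $5 ; 0/0/12/2/12/1/11/12
#3 beq  $7, $2, L9 ; 0/0/12/2/12/1/11/12 ; →target
#4 ori   $5, $3, 0 ; 0/0/12/2/12/2/11/12
#9 xori  $7, $0, 2 ; 0/0/12/2/12/2/11/2
#10 or   $0, $1, $3 ; 0/0/12/2/12/2/11/2
#11 and  $3, $1, $3 ; 0/0/12/0/12/2/11/2

2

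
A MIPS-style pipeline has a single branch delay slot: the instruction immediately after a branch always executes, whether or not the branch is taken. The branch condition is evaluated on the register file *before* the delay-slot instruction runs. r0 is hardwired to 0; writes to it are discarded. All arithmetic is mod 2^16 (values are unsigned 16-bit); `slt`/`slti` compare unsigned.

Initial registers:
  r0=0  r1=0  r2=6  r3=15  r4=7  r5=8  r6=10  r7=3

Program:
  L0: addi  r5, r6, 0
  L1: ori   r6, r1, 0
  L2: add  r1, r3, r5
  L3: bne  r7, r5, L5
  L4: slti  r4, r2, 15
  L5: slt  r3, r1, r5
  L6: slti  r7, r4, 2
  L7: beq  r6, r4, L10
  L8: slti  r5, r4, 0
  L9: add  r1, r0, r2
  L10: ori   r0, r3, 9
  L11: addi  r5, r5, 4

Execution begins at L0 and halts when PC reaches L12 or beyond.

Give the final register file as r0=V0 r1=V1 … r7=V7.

r0=0 r1=6 r2=6 r3=0 r4=1 r5=4 r6=0 r7=1

  step pc=0: addi  r5, r6, 0  regs=(0,0,6,15,7,10,10,3)
  step pc=1: ori   r6, r1, 0  regs=(0,0,6,15,7,10,0,3)
  step pc=2: add  r1, r3, r5  regs=(0,25,6,15,7,10,0,3)
  step pc=3: bne  r7, r5, L5  cond=T  regs=(0,25,6,15,7,10,0,3)
  step pc=4: slti  r4, r2, 15  regs=(0,25,6,15,1,10,0,3)
  step pc=5: slt  r3, r1, r5  regs=(0,25,6,0,1,10,0,3)
  step pc=6: slti  r7, r4, 2  regs=(0,25,6,0,1,10,0,1)
  step pc=7: beq  r6, r4, L10  cond=F  regs=(0,25,6,0,1,10,0,1)
  step pc=8: slti  r5, r4, 0  regs=(0,25,6,0,1,0,0,1)
  step pc=9: add  r1, r0, r2  regs=(0,6,6,0,1,0,0,1)
  step pc=10: ori   r0, r3, 9  regs=(0,6,6,0,1,0,0,1)
  step pc=11: addi  r5, r5, 4  regs=(0,6,6,0,1,4,0,1)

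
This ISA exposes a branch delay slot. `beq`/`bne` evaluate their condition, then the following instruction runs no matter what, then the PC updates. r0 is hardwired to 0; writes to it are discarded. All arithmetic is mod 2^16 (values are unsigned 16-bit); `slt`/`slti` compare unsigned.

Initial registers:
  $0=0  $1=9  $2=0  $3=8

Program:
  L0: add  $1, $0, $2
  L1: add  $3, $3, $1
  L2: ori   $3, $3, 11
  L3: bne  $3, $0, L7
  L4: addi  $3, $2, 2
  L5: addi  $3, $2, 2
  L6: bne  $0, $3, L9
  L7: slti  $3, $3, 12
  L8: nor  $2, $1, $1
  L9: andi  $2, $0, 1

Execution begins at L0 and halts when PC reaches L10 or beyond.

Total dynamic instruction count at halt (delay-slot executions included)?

8

[0] add  $1, $0, $2  →  {$0:0, $1:0, $2:0, $3:8}
[1] add  $3, $3, $1  →  {$0:0, $1:0, $2:0, $3:8}
[2] ori   $3, $3, 11  →  {$0:0, $1:0, $2:0, $3:11}
[3] bne  $3, $0, L7  →  {$0:0, $1:0, $2:0, $3:11}  ⟨branch taken⟩
[4] addi  $3, $2, 2  →  {$0:0, $1:0, $2:0, $3:2}
[7] slti  $3, $3, 12  →  {$0:0, $1:0, $2:0, $3:1}
[8] nor  $2, $1, $1  →  {$0:0, $1:0, $2:65535, $3:1}
[9] andi  $2, $0, 1  →  {$0:0, $1:0, $2:0, $3:1}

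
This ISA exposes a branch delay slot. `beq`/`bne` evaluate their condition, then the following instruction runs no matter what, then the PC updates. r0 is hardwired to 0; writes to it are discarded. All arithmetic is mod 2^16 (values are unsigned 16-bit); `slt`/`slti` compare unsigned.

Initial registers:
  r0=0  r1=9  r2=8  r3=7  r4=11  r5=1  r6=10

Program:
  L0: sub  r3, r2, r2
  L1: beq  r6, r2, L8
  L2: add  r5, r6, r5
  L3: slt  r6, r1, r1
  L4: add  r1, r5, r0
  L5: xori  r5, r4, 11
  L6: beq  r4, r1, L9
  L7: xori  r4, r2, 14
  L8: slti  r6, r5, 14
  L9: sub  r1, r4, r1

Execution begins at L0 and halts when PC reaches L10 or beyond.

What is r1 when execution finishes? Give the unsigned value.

#0 sub  r3, r2, r2 ; 0/9/8/0/11/1/10
#1 beq  r6, r2, L8 ; 0/9/8/0/11/1/10 ; →fallthru
#2 add  r5, r6, r5 ; 0/9/8/0/11/11/10
#3 slt  r6, r1, r1 ; 0/9/8/0/11/11/0
#4 add  r1, r5, r0 ; 0/11/8/0/11/11/0
#5 xori  r5, r4, 11 ; 0/11/8/0/11/0/0
#6 beq  r4, r1, L9 ; 0/11/8/0/11/0/0 ; →target
#7 xori  r4, r2, 14 ; 0/11/8/0/6/0/0
#9 sub  r1, r4, r1 ; 0/65531/8/0/6/0/0

65531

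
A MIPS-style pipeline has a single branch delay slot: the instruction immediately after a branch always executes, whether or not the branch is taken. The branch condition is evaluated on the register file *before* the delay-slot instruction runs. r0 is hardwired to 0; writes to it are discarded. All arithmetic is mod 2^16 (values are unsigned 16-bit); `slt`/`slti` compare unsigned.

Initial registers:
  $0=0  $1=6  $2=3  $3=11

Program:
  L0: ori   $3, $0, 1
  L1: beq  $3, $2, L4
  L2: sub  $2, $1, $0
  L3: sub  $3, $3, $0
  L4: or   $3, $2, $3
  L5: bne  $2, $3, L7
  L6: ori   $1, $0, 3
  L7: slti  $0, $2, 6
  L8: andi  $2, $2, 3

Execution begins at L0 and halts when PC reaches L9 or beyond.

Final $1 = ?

3

#0 ori   $3, $0, 1 ; 0/6/3/1
#1 beq  $3, $2, L4 ; 0/6/3/1 ; →fallthru
#2 sub  $2, $1, $0 ; 0/6/6/1
#3 sub  $3, $3, $0 ; 0/6/6/1
#4 or   $3, $2, $3 ; 0/6/6/7
#5 bne  $2, $3, L7 ; 0/6/6/7 ; →target
#6 ori   $1, $0, 3 ; 0/3/6/7
#7 slti  $0, $2, 6 ; 0/3/6/7
#8 andi  $2, $2, 3 ; 0/3/2/7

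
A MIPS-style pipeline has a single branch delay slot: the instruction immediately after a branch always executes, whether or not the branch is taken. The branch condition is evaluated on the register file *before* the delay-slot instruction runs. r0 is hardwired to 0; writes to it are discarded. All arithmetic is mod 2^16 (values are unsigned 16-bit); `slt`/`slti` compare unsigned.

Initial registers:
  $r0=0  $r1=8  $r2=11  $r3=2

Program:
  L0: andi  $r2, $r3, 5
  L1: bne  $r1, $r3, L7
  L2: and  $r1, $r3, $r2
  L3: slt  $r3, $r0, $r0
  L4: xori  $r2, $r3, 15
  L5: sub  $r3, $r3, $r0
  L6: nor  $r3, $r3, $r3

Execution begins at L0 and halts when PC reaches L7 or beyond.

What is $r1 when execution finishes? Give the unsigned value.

0

PC=0  andi  $r2, $r3, 5      | $r0=0 $r1=8 $r2=0 $r3=2
PC=1  bne  $r1, $r3, L7      | $r0=0 $r1=8 $r2=0 $r3=2  [TAKEN]
PC=2  and  $r1, $r3, $r2     | $r0=0 $r1=0 $r2=0 $r3=2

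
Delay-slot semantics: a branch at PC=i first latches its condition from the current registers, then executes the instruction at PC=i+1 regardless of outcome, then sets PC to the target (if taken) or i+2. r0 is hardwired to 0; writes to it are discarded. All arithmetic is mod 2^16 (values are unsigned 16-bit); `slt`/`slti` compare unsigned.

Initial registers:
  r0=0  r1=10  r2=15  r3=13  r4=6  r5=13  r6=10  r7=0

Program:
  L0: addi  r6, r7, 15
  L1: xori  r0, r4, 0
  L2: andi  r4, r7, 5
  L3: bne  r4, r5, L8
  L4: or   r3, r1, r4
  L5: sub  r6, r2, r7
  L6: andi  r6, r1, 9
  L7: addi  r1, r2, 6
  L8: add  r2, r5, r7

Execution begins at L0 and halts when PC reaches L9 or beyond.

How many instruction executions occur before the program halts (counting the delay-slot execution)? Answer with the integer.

#0 addi  r6, r7, 15 ; 0/10/15/13/6/13/15/0
#1 xori  r0, r4, 0 ; 0/10/15/13/6/13/15/0
#2 andi  r4, r7, 5 ; 0/10/15/13/0/13/15/0
#3 bne  r4, r5, L8 ; 0/10/15/13/0/13/15/0 ; →target
#4 or   r3, r1, r4 ; 0/10/15/10/0/13/15/0
#8 add  r2, r5, r7 ; 0/10/13/10/0/13/15/0

6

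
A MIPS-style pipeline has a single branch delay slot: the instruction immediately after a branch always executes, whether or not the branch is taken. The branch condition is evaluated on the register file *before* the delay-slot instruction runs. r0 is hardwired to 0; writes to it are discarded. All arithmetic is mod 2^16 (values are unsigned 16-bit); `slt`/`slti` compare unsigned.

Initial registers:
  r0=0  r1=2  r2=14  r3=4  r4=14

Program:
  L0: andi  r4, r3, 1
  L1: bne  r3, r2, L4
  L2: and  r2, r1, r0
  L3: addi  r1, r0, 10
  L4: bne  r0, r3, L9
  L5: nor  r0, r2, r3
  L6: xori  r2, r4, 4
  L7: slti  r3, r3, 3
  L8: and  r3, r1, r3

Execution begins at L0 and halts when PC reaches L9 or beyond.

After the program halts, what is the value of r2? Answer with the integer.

PC=0  andi  r4, r3, 1        | r0=0 r1=2 r2=14 r3=4 r4=0
PC=1  bne  r3, r2, L4        | r0=0 r1=2 r2=14 r3=4 r4=0  [TAKEN]
PC=2  and  r2, r1, r0        | r0=0 r1=2 r2=0 r3=4 r4=0
PC=4  bne  r0, r3, L9        | r0=0 r1=2 r2=0 r3=4 r4=0  [TAKEN]
PC=5  nor  r0, r2, r3        | r0=0 r1=2 r2=0 r3=4 r4=0

0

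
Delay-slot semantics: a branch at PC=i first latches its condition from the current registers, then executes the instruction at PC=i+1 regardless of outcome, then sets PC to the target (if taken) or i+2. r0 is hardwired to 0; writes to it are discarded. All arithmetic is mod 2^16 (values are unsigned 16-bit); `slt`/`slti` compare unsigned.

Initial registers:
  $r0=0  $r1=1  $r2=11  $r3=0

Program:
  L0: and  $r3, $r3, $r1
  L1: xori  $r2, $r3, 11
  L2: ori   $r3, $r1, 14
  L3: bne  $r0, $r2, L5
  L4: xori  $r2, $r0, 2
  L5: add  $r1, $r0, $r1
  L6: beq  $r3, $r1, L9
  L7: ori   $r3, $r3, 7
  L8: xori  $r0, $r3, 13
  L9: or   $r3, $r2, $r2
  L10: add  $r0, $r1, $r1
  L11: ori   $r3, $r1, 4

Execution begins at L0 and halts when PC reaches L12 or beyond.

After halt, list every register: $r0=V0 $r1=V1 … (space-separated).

  step pc=0: and  $r3, $r3, $r1  regs=(0,1,11,0)
  step pc=1: xori  $r2, $r3, 11  regs=(0,1,11,0)
  step pc=2: ori   $r3, $r1, 14  regs=(0,1,11,15)
  step pc=3: bne  $r0, $r2, L5  cond=T  regs=(0,1,11,15)
  step pc=4: xori  $r2, $r0, 2  regs=(0,1,2,15)
  step pc=5: add  $r1, $r0, $r1  regs=(0,1,2,15)
  step pc=6: beq  $r3, $r1, L9  cond=F  regs=(0,1,2,15)
  step pc=7: ori   $r3, $r3, 7  regs=(0,1,2,15)
  step pc=8: xori  $r0, $r3, 13  regs=(0,1,2,15)
  step pc=9: or   $r3, $r2, $r2  regs=(0,1,2,2)
  step pc=10: add  $r0, $r1, $r1  regs=(0,1,2,2)
  step pc=11: ori   $r3, $r1, 4  regs=(0,1,2,5)

$r0=0 $r1=1 $r2=2 $r3=5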